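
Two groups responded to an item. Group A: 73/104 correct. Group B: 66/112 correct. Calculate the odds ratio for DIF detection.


Odds_A = 73/31 = 2.3548
Odds_B = 66/46 = 1.4348
OR = Odds_A / Odds_B = 2.3548 / 1.4348
Exactly, OR = (73 * 46) / (31 * 66) = 3358 / 2046
OR = 1.6413

1.6413


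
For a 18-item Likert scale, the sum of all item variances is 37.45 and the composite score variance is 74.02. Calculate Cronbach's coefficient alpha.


alpha = (k/(k-1)) * (1 - sum(si^2)/s_total^2)
= (18/17) * (1 - 37.45/74.02)
alpha = 0.5231

0.5231


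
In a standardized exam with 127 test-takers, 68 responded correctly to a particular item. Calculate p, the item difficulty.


Item difficulty p = number correct / total examinees
p = 68 / 127
p = 0.5354

0.5354


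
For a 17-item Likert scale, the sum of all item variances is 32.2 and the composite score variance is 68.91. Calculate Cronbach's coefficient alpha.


alpha = (k/(k-1)) * (1 - sum(si^2)/s_total^2)
= (17/16) * (1 - 32.2/68.91)
alpha = 0.566

0.566


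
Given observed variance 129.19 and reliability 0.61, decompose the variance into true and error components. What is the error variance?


var_true = rxx * var_obs = 0.61 * 129.19 = 78.8059
var_error = var_obs - var_true
var_error = 129.19 - 78.8059
var_error = 50.3841

50.3841


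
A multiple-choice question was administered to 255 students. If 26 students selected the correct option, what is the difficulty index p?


Item difficulty p = number correct / total examinees
p = 26 / 255
p = 0.102

0.102


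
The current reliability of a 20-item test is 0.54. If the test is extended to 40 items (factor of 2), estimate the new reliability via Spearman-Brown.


r_new = (n * rxx) / (1 + (n-1) * rxx)
r_new = (2 * 0.54) / (1 + 1 * 0.54)
r_new = 1.08 / 1.54
r_new = 0.7013

0.7013


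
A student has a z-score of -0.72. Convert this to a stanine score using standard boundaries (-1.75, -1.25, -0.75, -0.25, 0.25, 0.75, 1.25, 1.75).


Stanine boundaries: [-1.75, -1.25, -0.75, -0.25, 0.25, 0.75, 1.25, 1.75]
z = -0.72
Check each boundary:
  z >= -1.75 -> could be stanine 2
  z >= -1.25 -> could be stanine 3
  z >= -0.75 -> could be stanine 4
  z < -0.25
  z < 0.25
  z < 0.75
  z < 1.25
  z < 1.75
Highest qualifying boundary gives stanine = 4

4


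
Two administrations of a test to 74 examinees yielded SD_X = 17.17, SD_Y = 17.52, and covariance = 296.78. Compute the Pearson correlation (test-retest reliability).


r = cov(X,Y) / (SD_X * SD_Y)
r = 296.78 / (17.17 * 17.52)
r = 296.78 / 300.8184
r = 0.9866

0.9866


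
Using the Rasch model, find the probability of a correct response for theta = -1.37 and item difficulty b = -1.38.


theta - b = -1.37 - -1.38 = 0.01
exp(-(theta - b)) = exp(-0.01) = 0.99
P = 1 / (1 + 0.99)
P = 0.5025

0.5025


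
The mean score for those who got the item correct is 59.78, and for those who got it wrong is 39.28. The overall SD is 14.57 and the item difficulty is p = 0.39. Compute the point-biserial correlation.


q = 1 - p = 0.61
rpb = ((M1 - M0) / SD) * sqrt(p * q)
rpb = ((59.78 - 39.28) / 14.57) * sqrt(0.39 * 0.61)
rpb = 0.6863

0.6863


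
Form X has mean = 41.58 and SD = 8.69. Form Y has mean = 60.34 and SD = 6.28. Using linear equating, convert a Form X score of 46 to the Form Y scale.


slope = SD_Y / SD_X = 6.28 / 8.69 ~ 0.7227
intercept = mean_Y - slope * mean_X = 60.34 - (6.28 / 8.69) * 41.58 ~ 30.2914
Y = slope * X + intercept. To avoid rounding drift from the rounded slope/intercept, evaluate the equivalent form Y = mean_Y + SD_Y * (X - mean_X) / SD_X at full precision:
Y = 60.34 + 6.28 * (46 - 41.58) / 8.69
Y = 60.34 + 6.28 * 4.42 / 8.69
Y = 60.34 + 27.7576 / 8.69
Y = 60.34 + 3.1942
Y = 63.5342

63.5342


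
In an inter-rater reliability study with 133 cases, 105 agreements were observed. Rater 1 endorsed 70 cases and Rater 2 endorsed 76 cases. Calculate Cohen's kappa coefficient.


P_o = 105/133 = 0.789474
P_e = (70*76 + 63*57) / 17689 = 0.503759
kappa = (P_o - P_e) / (1 - P_e)
kappa = (0.789474 - 0.503759) / (1 - 0.503759)
kappa = 0.5758

0.5758


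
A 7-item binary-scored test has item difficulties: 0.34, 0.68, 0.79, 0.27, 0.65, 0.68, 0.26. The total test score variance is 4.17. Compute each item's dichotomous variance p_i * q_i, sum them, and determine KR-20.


For each item, compute p_i * q_i:
  Item 1: 0.34 * 0.66 = 0.2244
  Item 2: 0.68 * 0.32 = 0.2176
  Item 3: 0.79 * 0.21 = 0.1659
  Item 4: 0.27 * 0.73 = 0.1971
  Item 5: 0.65 * 0.35 = 0.2275
  Item 6: 0.68 * 0.32 = 0.2176
  Item 7: 0.26 * 0.74 = 0.1924
Sum(p_i * q_i) = 0.2244 + 0.2176 + 0.1659 + 0.1971 + 0.2275 + 0.2176 + 0.1924 = 1.4425
KR-20 = (k/(k-1)) * (1 - Sum(p_i*q_i) / Var_total)
= (7/6) * (1 - 1.4425/4.17)
= 1.1667 * 0.6541
KR-20 = 0.7631

0.7631


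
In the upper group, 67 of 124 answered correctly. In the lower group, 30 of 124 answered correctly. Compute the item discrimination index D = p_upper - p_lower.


p_upper = 67/124 = 0.5403
p_lower = 30/124 = 0.2419
D = 0.5403 - 0.2419 = 0.2984

0.2984


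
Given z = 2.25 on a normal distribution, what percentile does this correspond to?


CDF(z) = 0.5 * (1 + erf(z/sqrt(2)))
erf(1.591) = 0.9756
CDF = 0.9878
Percentile rank = 0.9878 * 100 = 98.78

98.78


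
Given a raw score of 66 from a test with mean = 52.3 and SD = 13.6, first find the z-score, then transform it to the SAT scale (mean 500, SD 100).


z = (X - mean) / SD = (66 - 52.3) / 13.6
z = 13.7 / 13.6
z = 1.0074
SAT-scale = SAT = 500 + 100z
Carry z at full precision (z = 13.7 / 13.6) into the conversion:
SAT-scale = 500 + 100 * (13.7 / 13.6) = 500 + 1370 / 13.6
SAT-scale = 500 + 100.7353
SAT-scale = 600.7353

600.7353


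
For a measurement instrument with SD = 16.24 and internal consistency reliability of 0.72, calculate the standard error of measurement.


SEM = SD * sqrt(1 - rxx)
SEM = 16.24 * sqrt(1 - 0.72)
SEM = 16.24 * sqrt(0.28) = 16.24 * 0.52915
SEM = 8.5934

8.5934


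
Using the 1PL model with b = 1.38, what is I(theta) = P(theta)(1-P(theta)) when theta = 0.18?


P = 1/(1+exp(-(0.18-1.38))) = 0.2315
I = P*(1-P) = 0.2315 * 0.7685
I = 0.1779

0.1779


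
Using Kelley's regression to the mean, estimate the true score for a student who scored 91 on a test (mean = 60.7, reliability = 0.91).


T_est = rxx * X + (1 - rxx) * mean
T_est = 0.91 * 91 + 0.09 * 60.7
T_est = 82.81 + 5.463
T_est = 88.273

88.273


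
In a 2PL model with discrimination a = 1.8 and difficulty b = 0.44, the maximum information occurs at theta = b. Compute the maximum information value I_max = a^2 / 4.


For 2PL, max info at theta = b = 0.44
I_max = a^2 / 4 = 1.8^2 / 4
= 3.24 / 4
I_max = 0.81

0.81


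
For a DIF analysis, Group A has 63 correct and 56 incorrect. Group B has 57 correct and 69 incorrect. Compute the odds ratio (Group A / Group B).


Odds_A = 63/56 = 1.125
Odds_B = 57/69 = 0.8261
OR = Odds_A / Odds_B = 1.125 / 0.8261
Exactly, OR = (63 * 69) / (56 * 57) = 4347 / 3192
OR = 1.3618

1.3618


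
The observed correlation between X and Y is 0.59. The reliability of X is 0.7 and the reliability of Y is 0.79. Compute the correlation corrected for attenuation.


r_corrected = rxy / sqrt(rxx * ryy)
= 0.59 / sqrt(0.7 * 0.79)
= 0.59 / sqrt(0.553)
= 0.59 / 0.74364
r_corrected = 0.7934

0.7934


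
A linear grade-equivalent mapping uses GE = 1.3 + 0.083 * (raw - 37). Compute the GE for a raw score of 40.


raw - median = 40 - 37 = 3
slope * diff = 0.083 * 3 = 0.249
GE = 1.3 + 0.249
GE = 1.549

1.549


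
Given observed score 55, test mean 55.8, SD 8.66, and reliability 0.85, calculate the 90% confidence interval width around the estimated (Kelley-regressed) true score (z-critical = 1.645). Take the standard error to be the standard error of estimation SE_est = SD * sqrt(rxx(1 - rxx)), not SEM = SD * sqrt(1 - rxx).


True score estimate = 0.85*55 + 0.15*55.8 = 55.12
SE_est = SD * sqrt(rxx * (1 - rxx)) = 8.66 * sqrt(0.85 * 0.15) = 8.66 * sqrt(0.1275) = 3.092239
CI = T_est +/- z * SE_est, so width = 2 * z * SE_est = 2 * 1.645 * 3.092239
Width = 10.1735

10.1735


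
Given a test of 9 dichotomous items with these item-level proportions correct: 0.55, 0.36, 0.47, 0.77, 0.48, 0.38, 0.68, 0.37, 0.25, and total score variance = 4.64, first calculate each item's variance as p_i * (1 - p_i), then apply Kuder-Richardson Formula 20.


For each item, compute p_i * q_i:
  Item 1: 0.55 * 0.45 = 0.2475
  Item 2: 0.36 * 0.64 = 0.2304
  Item 3: 0.47 * 0.53 = 0.2491
  Item 4: 0.77 * 0.23 = 0.1771
  Item 5: 0.48 * 0.52 = 0.2496
  Item 6: 0.38 * 0.62 = 0.2356
  Item 7: 0.68 * 0.32 = 0.2176
  Item 8: 0.37 * 0.63 = 0.2331
  Item 9: 0.25 * 0.75 = 0.1875
Sum(p_i * q_i) = 0.2475 + 0.2304 + 0.2491 + 0.1771 + 0.2496 + 0.2356 + 0.2176 + 0.2331 + 0.1875 = 2.0275
KR-20 = (k/(k-1)) * (1 - Sum(p_i*q_i) / Var_total)
= (9/8) * (1 - 2.0275/4.64)
= 1.125 * 0.563
KR-20 = 0.6334

0.6334


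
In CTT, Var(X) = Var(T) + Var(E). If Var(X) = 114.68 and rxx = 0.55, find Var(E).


var_true = rxx * var_obs = 0.55 * 114.68 = 63.074
var_error = var_obs - var_true
var_error = 114.68 - 63.074
var_error = 51.606

51.606


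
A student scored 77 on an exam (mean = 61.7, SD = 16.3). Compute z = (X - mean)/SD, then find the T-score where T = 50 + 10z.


z = (X - mean) / SD = (77 - 61.7) / 16.3
z = 15.3 / 16.3
z = 0.9387
T-score = T = 50 + 10z
Carry z at full precision (z = 15.3 / 16.3) into the conversion:
T-score = 50 + 10 * (15.3 / 16.3) = 50 + 153 / 16.3
T-score = 50 + 9.3865
T-score = 59.3865

59.3865


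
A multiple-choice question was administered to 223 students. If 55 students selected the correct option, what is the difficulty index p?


Item difficulty p = number correct / total examinees
p = 55 / 223
p = 0.2466

0.2466


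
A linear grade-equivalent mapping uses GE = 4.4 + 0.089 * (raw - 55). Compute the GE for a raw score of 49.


raw - median = 49 - 55 = -6
slope * diff = 0.089 * -6 = -0.534
GE = 4.4 + -0.534
GE = 3.866

3.866


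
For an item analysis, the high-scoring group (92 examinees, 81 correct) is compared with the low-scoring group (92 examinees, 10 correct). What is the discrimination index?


p_upper = 81/92 = 0.8804
p_lower = 10/92 = 0.1087
D = 0.8804 - 0.1087 = 0.7717

0.7717


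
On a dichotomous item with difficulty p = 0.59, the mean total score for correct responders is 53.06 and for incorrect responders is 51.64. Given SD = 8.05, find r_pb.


q = 1 - p = 0.41
rpb = ((M1 - M0) / SD) * sqrt(p * q)
rpb = ((53.06 - 51.64) / 8.05) * sqrt(0.59 * 0.41)
rpb = 0.0868

0.0868


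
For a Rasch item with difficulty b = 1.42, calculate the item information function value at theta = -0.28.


P = 1/(1+exp(-(-0.28-1.42))) = 0.1545
I = P*(1-P) = 0.1545 * 0.8455
I = 0.1306

0.1306


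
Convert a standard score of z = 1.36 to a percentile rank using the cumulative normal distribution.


CDF(z) = 0.5 * (1 + erf(z/sqrt(2)))
erf(0.9617) = 0.8262
CDF = 0.9131
Percentile rank = 0.9131 * 100 = 91.31

91.31


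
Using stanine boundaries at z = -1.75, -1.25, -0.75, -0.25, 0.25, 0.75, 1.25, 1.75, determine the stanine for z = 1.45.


Stanine boundaries: [-1.75, -1.25, -0.75, -0.25, 0.25, 0.75, 1.25, 1.75]
z = 1.45
Check each boundary:
  z >= -1.75 -> could be stanine 2
  z >= -1.25 -> could be stanine 3
  z >= -0.75 -> could be stanine 4
  z >= -0.25 -> could be stanine 5
  z >= 0.25 -> could be stanine 6
  z >= 0.75 -> could be stanine 7
  z >= 1.25 -> could be stanine 8
  z < 1.75
Highest qualifying boundary gives stanine = 8

8


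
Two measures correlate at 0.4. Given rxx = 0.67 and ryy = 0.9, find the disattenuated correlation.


r_corrected = rxy / sqrt(rxx * ryy)
= 0.4 / sqrt(0.67 * 0.9)
= 0.4 / sqrt(0.603)
= 0.4 / 0.776531
r_corrected = 0.5151

0.5151


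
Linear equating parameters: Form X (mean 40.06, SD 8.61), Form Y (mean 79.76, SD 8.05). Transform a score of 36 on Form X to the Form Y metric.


slope = SD_Y / SD_X = 8.05 / 8.61 ~ 0.935
intercept = mean_Y - slope * mean_X = 79.76 - (8.05 / 8.61) * 40.06 ~ 42.3055
Y = slope * X + intercept. To avoid rounding drift from the rounded slope/intercept, evaluate the equivalent form Y = mean_Y + SD_Y * (X - mean_X) / SD_X at full precision:
Y = 79.76 + 8.05 * (36 - 40.06) / 8.61
Y = 79.76 - 8.05 * 4.06 / 8.61
Y = 79.76 - 32.683 / 8.61
Y = 79.76 - 3.7959
Y = 75.9641

75.9641


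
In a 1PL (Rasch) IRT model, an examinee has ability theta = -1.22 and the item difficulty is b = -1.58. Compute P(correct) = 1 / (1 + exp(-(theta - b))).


theta - b = -1.22 - -1.58 = 0.36
exp(-(theta - b)) = exp(-0.36) = 0.6977
P = 1 / (1 + 0.6977)
P = 0.589

0.589


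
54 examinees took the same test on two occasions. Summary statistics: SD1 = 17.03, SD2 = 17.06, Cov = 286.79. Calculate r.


r = cov(X,Y) / (SD_X * SD_Y)
r = 286.79 / (17.03 * 17.06)
r = 286.79 / 290.5318
r = 0.9871

0.9871


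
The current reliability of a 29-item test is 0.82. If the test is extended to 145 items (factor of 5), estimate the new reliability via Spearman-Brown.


r_new = (n * rxx) / (1 + (n-1) * rxx)
r_new = (5 * 0.82) / (1 + 4 * 0.82)
r_new = 4.1 / 4.28
r_new = 0.9579

0.9579


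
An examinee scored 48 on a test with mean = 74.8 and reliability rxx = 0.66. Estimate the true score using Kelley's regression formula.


T_est = rxx * X + (1 - rxx) * mean
T_est = 0.66 * 48 + 0.34 * 74.8
T_est = 31.68 + 25.432
T_est = 57.112

57.112


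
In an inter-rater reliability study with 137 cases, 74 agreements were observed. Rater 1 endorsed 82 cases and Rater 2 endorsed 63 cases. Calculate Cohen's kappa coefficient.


P_o = 74/137 = 0.540146
P_e = (82*63 + 55*74) / 18769 = 0.492088
kappa = (P_o - P_e) / (1 - P_e)
kappa = (0.540146 - 0.492088) / (1 - 0.492088)
kappa = 0.0946

0.0946


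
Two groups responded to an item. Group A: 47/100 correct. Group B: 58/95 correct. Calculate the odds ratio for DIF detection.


Odds_A = 47/53 = 0.8868
Odds_B = 58/37 = 1.5676
OR = Odds_A / Odds_B = 0.8868 / 1.5676
Exactly, OR = (47 * 37) / (53 * 58) = 1739 / 3074
OR = 0.5657

0.5657


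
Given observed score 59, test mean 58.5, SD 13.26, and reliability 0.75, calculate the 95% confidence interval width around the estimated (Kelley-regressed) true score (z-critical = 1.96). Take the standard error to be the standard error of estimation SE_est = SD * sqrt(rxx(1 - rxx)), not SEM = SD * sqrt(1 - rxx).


True score estimate = 0.75*59 + 0.25*58.5 = 58.875
SE_est = SD * sqrt(rxx * (1 - rxx)) = 13.26 * sqrt(0.75 * 0.25) = 13.26 * sqrt(0.1875) = 5.741748
CI = T_est +/- z * SE_est, so width = 2 * z * SE_est = 2 * 1.96 * 5.741748
Width = 22.5077

22.5077


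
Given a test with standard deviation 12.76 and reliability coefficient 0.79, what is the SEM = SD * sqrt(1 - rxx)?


SEM = SD * sqrt(1 - rxx)
SEM = 12.76 * sqrt(1 - 0.79)
SEM = 12.76 * sqrt(0.21) = 12.76 * 0.458258
SEM = 5.8474

5.8474


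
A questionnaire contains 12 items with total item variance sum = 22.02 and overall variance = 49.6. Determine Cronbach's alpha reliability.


alpha = (k/(k-1)) * (1 - sum(si^2)/s_total^2)
= (12/11) * (1 - 22.02/49.6)
alpha = 0.6066

0.6066


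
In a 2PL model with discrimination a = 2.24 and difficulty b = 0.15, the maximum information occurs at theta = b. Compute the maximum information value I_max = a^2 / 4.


For 2PL, max info at theta = b = 0.15
I_max = a^2 / 4 = 2.24^2 / 4
= 5.0176 / 4
I_max = 1.2544

1.2544


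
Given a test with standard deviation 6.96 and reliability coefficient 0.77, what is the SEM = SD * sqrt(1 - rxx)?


SEM = SD * sqrt(1 - rxx)
SEM = 6.96 * sqrt(1 - 0.77)
SEM = 6.96 * sqrt(0.23) = 6.96 * 0.479583
SEM = 3.3379

3.3379


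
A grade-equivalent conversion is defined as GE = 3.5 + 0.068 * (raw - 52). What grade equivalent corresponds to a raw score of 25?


raw - median = 25 - 52 = -27
slope * diff = 0.068 * -27 = -1.836
GE = 3.5 + -1.836
GE = 1.664

1.664


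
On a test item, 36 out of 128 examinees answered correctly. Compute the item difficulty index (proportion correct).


Item difficulty p = number correct / total examinees
p = 36 / 128
p = 0.2812

0.2812


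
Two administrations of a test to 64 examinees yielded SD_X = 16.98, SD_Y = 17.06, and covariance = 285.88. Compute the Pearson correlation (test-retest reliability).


r = cov(X,Y) / (SD_X * SD_Y)
r = 285.88 / (16.98 * 17.06)
r = 285.88 / 289.6788
r = 0.9869

0.9869


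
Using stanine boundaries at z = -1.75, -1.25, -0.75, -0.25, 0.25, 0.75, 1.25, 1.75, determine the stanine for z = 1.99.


Stanine boundaries: [-1.75, -1.25, -0.75, -0.25, 0.25, 0.75, 1.25, 1.75]
z = 1.99
Check each boundary:
  z >= -1.75 -> could be stanine 2
  z >= -1.25 -> could be stanine 3
  z >= -0.75 -> could be stanine 4
  z >= -0.25 -> could be stanine 5
  z >= 0.25 -> could be stanine 6
  z >= 0.75 -> could be stanine 7
  z >= 1.25 -> could be stanine 8
  z >= 1.75 -> could be stanine 9
Highest qualifying boundary gives stanine = 9

9


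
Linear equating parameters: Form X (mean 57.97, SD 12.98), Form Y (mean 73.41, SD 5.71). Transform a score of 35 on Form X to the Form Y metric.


slope = SD_Y / SD_X = 5.71 / 12.98 ~ 0.4399
intercept = mean_Y - slope * mean_X = 73.41 - (5.71 / 12.98) * 57.97 ~ 47.9086
Y = slope * X + intercept. To avoid rounding drift from the rounded slope/intercept, evaluate the equivalent form Y = mean_Y + SD_Y * (X - mean_X) / SD_X at full precision:
Y = 73.41 + 5.71 * (35 - 57.97) / 12.98
Y = 73.41 - 5.71 * 22.97 / 12.98
Y = 73.41 - 131.1587 / 12.98
Y = 73.41 - 10.1047
Y = 63.3053

63.3053


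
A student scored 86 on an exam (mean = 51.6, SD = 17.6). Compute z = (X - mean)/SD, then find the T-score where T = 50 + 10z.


z = (X - mean) / SD = (86 - 51.6) / 17.6
z = 34.4 / 17.6
z = 1.9545
T-score = T = 50 + 10z
Carry z at full precision (z = 34.4 / 17.6) into the conversion:
T-score = 50 + 10 * (34.4 / 17.6) = 50 + 344 / 17.6
T-score = 50 + 19.5455
T-score = 69.5455

69.5455


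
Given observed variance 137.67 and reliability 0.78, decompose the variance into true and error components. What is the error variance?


var_true = rxx * var_obs = 0.78 * 137.67 = 107.3826
var_error = var_obs - var_true
var_error = 137.67 - 107.3826
var_error = 30.2874

30.2874


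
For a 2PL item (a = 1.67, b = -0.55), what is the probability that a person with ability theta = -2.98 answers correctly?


a*(theta - b) = 1.67 * (-2.98 - -0.55) = -4.0581
exp(--4.0581) = 57.8643
P = 1 / (1 + 57.8643)
P = 0.017

0.017


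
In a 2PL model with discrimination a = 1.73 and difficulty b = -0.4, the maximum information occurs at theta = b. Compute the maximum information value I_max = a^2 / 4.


For 2PL, max info at theta = b = -0.4
I_max = a^2 / 4 = 1.73^2 / 4
= 2.9929 / 4
I_max = 0.7482

0.7482


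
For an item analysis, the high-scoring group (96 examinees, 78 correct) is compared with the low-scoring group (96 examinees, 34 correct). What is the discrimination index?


p_upper = 78/96 = 0.8125
p_lower = 34/96 = 0.3542
D = 0.8125 - 0.3542 = 0.4583

0.4583


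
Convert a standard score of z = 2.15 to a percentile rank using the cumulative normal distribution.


CDF(z) = 0.5 * (1 + erf(z/sqrt(2)))
erf(1.5203) = 0.9684
CDF = 0.9842
Percentile rank = 0.9842 * 100 = 98.42

98.42


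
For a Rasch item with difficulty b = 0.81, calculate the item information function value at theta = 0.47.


P = 1/(1+exp(-(0.47-0.81))) = 0.4158
I = P*(1-P) = 0.4158 * 0.5842
I = 0.2429

0.2429


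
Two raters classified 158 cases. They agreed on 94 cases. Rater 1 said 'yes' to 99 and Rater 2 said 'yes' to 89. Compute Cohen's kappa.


P_o = 94/158 = 0.594937
P_e = (99*89 + 59*69) / 24964 = 0.516023
kappa = (P_o - P_e) / (1 - P_e)
kappa = (0.594937 - 0.516023) / (1 - 0.516023)
kappa = 0.1631

0.1631


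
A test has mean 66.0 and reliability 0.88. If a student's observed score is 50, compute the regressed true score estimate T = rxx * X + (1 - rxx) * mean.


T_est = rxx * X + (1 - rxx) * mean
T_est = 0.88 * 50 + 0.12 * 66.0
T_est = 44.0 + 7.92
T_est = 51.92

51.92


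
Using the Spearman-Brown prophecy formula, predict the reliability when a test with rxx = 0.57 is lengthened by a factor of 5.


r_new = (n * rxx) / (1 + (n-1) * rxx)
r_new = (5 * 0.57) / (1 + 4 * 0.57)
r_new = 2.85 / 3.28
r_new = 0.8689

0.8689


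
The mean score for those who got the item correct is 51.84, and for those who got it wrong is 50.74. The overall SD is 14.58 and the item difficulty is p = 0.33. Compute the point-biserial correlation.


q = 1 - p = 0.67
rpb = ((M1 - M0) / SD) * sqrt(p * q)
rpb = ((51.84 - 50.74) / 14.58) * sqrt(0.33 * 0.67)
rpb = 0.0355

0.0355


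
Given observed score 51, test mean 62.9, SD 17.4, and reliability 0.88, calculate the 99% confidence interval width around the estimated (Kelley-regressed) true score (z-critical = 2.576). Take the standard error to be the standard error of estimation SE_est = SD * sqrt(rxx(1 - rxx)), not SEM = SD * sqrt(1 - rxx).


True score estimate = 0.88*51 + 0.12*62.9 = 52.428
SE_est = SD * sqrt(rxx * (1 - rxx)) = 17.4 * sqrt(0.88 * 0.12) = 17.4 * sqrt(0.1056) = 5.654331
CI = T_est +/- z * SE_est, so width = 2 * z * SE_est = 2 * 2.576 * 5.654331
Width = 29.1311

29.1311


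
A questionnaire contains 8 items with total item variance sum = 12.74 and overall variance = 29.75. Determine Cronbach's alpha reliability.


alpha = (k/(k-1)) * (1 - sum(si^2)/s_total^2)
= (8/7) * (1 - 12.74/29.75)
alpha = 0.6534

0.6534


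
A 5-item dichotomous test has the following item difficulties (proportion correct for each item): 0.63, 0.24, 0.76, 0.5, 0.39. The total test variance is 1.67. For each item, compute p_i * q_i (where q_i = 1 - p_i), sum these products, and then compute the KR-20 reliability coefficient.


For each item, compute p_i * q_i:
  Item 1: 0.63 * 0.37 = 0.2331
  Item 2: 0.24 * 0.76 = 0.1824
  Item 3: 0.76 * 0.24 = 0.1824
  Item 4: 0.5 * 0.5 = 0.25
  Item 5: 0.39 * 0.61 = 0.2379
Sum(p_i * q_i) = 0.2331 + 0.1824 + 0.1824 + 0.25 + 0.2379 = 1.0858
KR-20 = (k/(k-1)) * (1 - Sum(p_i*q_i) / Var_total)
= (5/4) * (1 - 1.0858/1.67)
= 1.25 * 0.3498
KR-20 = 0.4373

0.4373


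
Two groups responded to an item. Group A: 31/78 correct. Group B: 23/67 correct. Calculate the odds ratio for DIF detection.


Odds_A = 31/47 = 0.6596
Odds_B = 23/44 = 0.5227
OR = Odds_A / Odds_B = 0.6596 / 0.5227
Exactly, OR = (31 * 44) / (47 * 23) = 1364 / 1081
OR = 1.2618

1.2618


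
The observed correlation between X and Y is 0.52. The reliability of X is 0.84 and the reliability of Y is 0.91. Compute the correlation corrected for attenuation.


r_corrected = rxy / sqrt(rxx * ryy)
= 0.52 / sqrt(0.84 * 0.91)
= 0.52 / sqrt(0.7644)
= 0.52 / 0.8743
r_corrected = 0.5948

0.5948


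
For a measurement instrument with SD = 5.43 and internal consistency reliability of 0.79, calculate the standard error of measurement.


SEM = SD * sqrt(1 - rxx)
SEM = 5.43 * sqrt(1 - 0.79)
SEM = 5.43 * sqrt(0.21) = 5.43 * 0.458258
SEM = 2.4883

2.4883


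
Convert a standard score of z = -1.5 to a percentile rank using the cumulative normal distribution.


CDF(z) = 0.5 * (1 + erf(z/sqrt(2)))
erf(-1.0607) = -0.8664
CDF = 0.0668
Percentile rank = 0.0668 * 100 = 6.68

6.68


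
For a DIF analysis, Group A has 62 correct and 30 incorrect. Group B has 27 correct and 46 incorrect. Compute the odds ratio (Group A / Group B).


Odds_A = 62/30 = 2.0667
Odds_B = 27/46 = 0.587
OR = Odds_A / Odds_B = 2.0667 / 0.587
Exactly, OR = (62 * 46) / (30 * 27) = 2852 / 810
OR = 3.521

3.521


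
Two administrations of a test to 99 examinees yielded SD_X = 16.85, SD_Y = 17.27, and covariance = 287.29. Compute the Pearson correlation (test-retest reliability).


r = cov(X,Y) / (SD_X * SD_Y)
r = 287.29 / (16.85 * 17.27)
r = 287.29 / 290.9995
r = 0.9873

0.9873


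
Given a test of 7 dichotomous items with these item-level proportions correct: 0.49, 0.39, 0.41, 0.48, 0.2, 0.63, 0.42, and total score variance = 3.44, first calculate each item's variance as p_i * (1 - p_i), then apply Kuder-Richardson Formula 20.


For each item, compute p_i * q_i:
  Item 1: 0.49 * 0.51 = 0.2499
  Item 2: 0.39 * 0.61 = 0.2379
  Item 3: 0.41 * 0.59 = 0.2419
  Item 4: 0.48 * 0.52 = 0.2496
  Item 5: 0.2 * 0.8 = 0.16
  Item 6: 0.63 * 0.37 = 0.2331
  Item 7: 0.42 * 0.58 = 0.2436
Sum(p_i * q_i) = 0.2499 + 0.2379 + 0.2419 + 0.2496 + 0.16 + 0.2331 + 0.2436 = 1.616
KR-20 = (k/(k-1)) * (1 - Sum(p_i*q_i) / Var_total)
= (7/6) * (1 - 1.616/3.44)
= 1.1667 * 0.5302
KR-20 = 0.6186

0.6186


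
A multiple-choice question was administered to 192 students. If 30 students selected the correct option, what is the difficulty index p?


Item difficulty p = number correct / total examinees
p = 30 / 192
p = 0.1562

0.1562


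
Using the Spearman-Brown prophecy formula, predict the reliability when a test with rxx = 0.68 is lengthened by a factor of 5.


r_new = (n * rxx) / (1 + (n-1) * rxx)
r_new = (5 * 0.68) / (1 + 4 * 0.68)
r_new = 3.4 / 3.72
r_new = 0.914

0.914


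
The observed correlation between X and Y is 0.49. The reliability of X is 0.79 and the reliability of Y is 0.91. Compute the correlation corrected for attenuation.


r_corrected = rxy / sqrt(rxx * ryy)
= 0.49 / sqrt(0.79 * 0.91)
= 0.49 / sqrt(0.7189)
= 0.49 / 0.84788
r_corrected = 0.5779

0.5779


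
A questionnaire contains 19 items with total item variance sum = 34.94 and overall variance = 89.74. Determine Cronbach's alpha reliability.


alpha = (k/(k-1)) * (1 - sum(si^2)/s_total^2)
= (19/18) * (1 - 34.94/89.74)
alpha = 0.6446

0.6446


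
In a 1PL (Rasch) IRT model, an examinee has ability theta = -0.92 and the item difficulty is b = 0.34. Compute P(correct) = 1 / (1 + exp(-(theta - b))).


theta - b = -0.92 - 0.34 = -1.26
exp(-(theta - b)) = exp(1.26) = 3.5254
P = 1 / (1 + 3.5254)
P = 0.221

0.221


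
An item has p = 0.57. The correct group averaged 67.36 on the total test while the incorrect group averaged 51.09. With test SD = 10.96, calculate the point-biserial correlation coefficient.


q = 1 - p = 0.43
rpb = ((M1 - M0) / SD) * sqrt(p * q)
rpb = ((67.36 - 51.09) / 10.96) * sqrt(0.57 * 0.43)
rpb = 0.7349

0.7349


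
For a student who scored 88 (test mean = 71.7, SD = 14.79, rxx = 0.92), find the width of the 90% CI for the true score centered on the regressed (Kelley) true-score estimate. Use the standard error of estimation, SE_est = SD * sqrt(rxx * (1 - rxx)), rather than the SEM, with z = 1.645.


True score estimate = 0.92*88 + 0.08*71.7 = 86.696
SE_est = SD * sqrt(rxx * (1 - rxx)) = 14.79 * sqrt(0.92 * 0.08) = 14.79 * sqrt(0.0736) = 4.012426
CI = T_est +/- z * SE_est, so width = 2 * z * SE_est = 2 * 1.645 * 4.012426
Width = 13.2009

13.2009


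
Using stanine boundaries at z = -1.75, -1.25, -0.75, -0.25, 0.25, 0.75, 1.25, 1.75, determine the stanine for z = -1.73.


Stanine boundaries: [-1.75, -1.25, -0.75, -0.25, 0.25, 0.75, 1.25, 1.75]
z = -1.73
Check each boundary:
  z >= -1.75 -> could be stanine 2
  z < -1.25
  z < -0.75
  z < -0.25
  z < 0.25
  z < 0.75
  z < 1.25
  z < 1.75
Highest qualifying boundary gives stanine = 2

2


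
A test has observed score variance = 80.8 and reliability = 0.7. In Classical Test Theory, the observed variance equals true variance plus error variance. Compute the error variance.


var_true = rxx * var_obs = 0.7 * 80.8 = 56.56
var_error = var_obs - var_true
var_error = 80.8 - 56.56
var_error = 24.24

24.24


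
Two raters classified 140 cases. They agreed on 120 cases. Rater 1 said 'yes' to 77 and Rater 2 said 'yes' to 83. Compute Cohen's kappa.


P_o = 120/140 = 0.857143
P_e = (77*83 + 63*57) / 19600 = 0.509286
kappa = (P_o - P_e) / (1 - P_e)
kappa = (0.857143 - 0.509286) / (1 - 0.509286)
kappa = 0.7089

0.7089


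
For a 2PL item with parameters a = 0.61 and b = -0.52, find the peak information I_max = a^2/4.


For 2PL, max info at theta = b = -0.52
I_max = a^2 / 4 = 0.61^2 / 4
= 0.3721 / 4
I_max = 0.093

0.093


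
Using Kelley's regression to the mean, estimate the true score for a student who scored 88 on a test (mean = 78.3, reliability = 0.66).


T_est = rxx * X + (1 - rxx) * mean
T_est = 0.66 * 88 + 0.34 * 78.3
T_est = 58.08 + 26.622
T_est = 84.702

84.702


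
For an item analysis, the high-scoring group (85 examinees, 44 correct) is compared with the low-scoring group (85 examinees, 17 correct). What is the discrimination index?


p_upper = 44/85 = 0.5176
p_lower = 17/85 = 0.2
D = 0.5176 - 0.2 = 0.3176

0.3176


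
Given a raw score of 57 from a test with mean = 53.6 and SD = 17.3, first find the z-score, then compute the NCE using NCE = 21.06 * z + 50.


z = (X - mean) / SD = (57 - 53.6) / 17.3
z = 3.4 / 17.3
z = 0.1965
NCE = NCE = 21.06z + 50
Carry z at full precision (z = 3.4 / 17.3) into the conversion:
NCE = 21.06 * (3.4 / 17.3) + 50 = 71.604 / 17.3 + 50
NCE = 4.139 + 50
NCE = 54.139

54.139


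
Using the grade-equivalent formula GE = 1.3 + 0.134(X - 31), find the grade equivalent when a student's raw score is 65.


raw - median = 65 - 31 = 34
slope * diff = 0.134 * 34 = 4.556
GE = 1.3 + 4.556
GE = 5.856

5.856


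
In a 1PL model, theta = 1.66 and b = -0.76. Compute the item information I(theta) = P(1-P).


P = 1/(1+exp(-(1.66--0.76))) = 0.9183
I = P*(1-P) = 0.9183 * 0.0817
I = 0.075

0.075


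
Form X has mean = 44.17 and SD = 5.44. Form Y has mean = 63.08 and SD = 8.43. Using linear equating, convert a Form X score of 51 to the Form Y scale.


slope = SD_Y / SD_X = 8.43 / 5.44 ~ 1.5496
intercept = mean_Y - slope * mean_X = 63.08 - (8.43 / 5.44) * 44.17 ~ -5.3673
Y = slope * X + intercept. To avoid rounding drift from the rounded slope/intercept, evaluate the equivalent form Y = mean_Y + SD_Y * (X - mean_X) / SD_X at full precision:
Y = 63.08 + 8.43 * (51 - 44.17) / 5.44
Y = 63.08 + 8.43 * 6.83 / 5.44
Y = 63.08 + 57.5769 / 5.44
Y = 63.08 + 10.584
Y = 73.664

73.664


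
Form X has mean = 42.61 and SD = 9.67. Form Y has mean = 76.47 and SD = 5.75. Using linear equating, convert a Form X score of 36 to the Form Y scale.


slope = SD_Y / SD_X = 5.75 / 9.67 ~ 0.5946
intercept = mean_Y - slope * mean_X = 76.47 - (5.75 / 9.67) * 42.61 ~ 51.1331
Y = slope * X + intercept. To avoid rounding drift from the rounded slope/intercept, evaluate the equivalent form Y = mean_Y + SD_Y * (X - mean_X) / SD_X at full precision:
Y = 76.47 + 5.75 * (36 - 42.61) / 9.67
Y = 76.47 - 5.75 * 6.61 / 9.67
Y = 76.47 - 38.0075 / 9.67
Y = 76.47 - 3.9305
Y = 72.5395

72.5395


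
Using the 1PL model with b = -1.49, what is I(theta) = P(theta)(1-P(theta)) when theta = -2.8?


P = 1/(1+exp(-(-2.8--1.49))) = 0.2125
I = P*(1-P) = 0.2125 * 0.7875
I = 0.1673

0.1673


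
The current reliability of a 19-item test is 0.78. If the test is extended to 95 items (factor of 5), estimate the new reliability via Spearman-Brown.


r_new = (n * rxx) / (1 + (n-1) * rxx)
r_new = (5 * 0.78) / (1 + 4 * 0.78)
r_new = 3.9 / 4.12
r_new = 0.9466

0.9466


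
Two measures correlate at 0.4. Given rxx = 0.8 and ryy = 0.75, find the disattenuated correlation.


r_corrected = rxy / sqrt(rxx * ryy)
= 0.4 / sqrt(0.8 * 0.75)
= 0.4 / sqrt(0.6)
= 0.4 / 0.774597
r_corrected = 0.5164

0.5164


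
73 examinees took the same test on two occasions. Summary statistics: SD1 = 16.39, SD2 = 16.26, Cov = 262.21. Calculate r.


r = cov(X,Y) / (SD_X * SD_Y)
r = 262.21 / (16.39 * 16.26)
r = 262.21 / 266.5014
r = 0.9839

0.9839


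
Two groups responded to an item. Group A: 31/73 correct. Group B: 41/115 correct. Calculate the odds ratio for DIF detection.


Odds_A = 31/42 = 0.7381
Odds_B = 41/74 = 0.5541
OR = Odds_A / Odds_B = 0.7381 / 0.5541
Exactly, OR = (31 * 74) / (42 * 41) = 2294 / 1722
OR = 1.3322

1.3322


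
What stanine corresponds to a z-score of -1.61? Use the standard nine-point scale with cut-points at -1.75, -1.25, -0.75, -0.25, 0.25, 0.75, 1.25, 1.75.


Stanine boundaries: [-1.75, -1.25, -0.75, -0.25, 0.25, 0.75, 1.25, 1.75]
z = -1.61
Check each boundary:
  z >= -1.75 -> could be stanine 2
  z < -1.25
  z < -0.75
  z < -0.25
  z < 0.25
  z < 0.75
  z < 1.25
  z < 1.75
Highest qualifying boundary gives stanine = 2

2


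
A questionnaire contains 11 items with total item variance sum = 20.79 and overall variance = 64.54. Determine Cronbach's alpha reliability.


alpha = (k/(k-1)) * (1 - sum(si^2)/s_total^2)
= (11/10) * (1 - 20.79/64.54)
alpha = 0.7457

0.7457


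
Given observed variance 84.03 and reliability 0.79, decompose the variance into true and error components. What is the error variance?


var_true = rxx * var_obs = 0.79 * 84.03 = 66.3837
var_error = var_obs - var_true
var_error = 84.03 - 66.3837
var_error = 17.6463

17.6463


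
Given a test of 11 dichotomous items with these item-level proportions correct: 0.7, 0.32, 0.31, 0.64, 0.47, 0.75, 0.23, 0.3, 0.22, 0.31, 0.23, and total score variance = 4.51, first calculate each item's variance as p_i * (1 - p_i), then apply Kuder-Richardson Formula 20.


For each item, compute p_i * q_i:
  Item 1: 0.7 * 0.3 = 0.21
  Item 2: 0.32 * 0.68 = 0.2176
  Item 3: 0.31 * 0.69 = 0.2139
  Item 4: 0.64 * 0.36 = 0.2304
  Item 5: 0.47 * 0.53 = 0.2491
  Item 6: 0.75 * 0.25 = 0.1875
  Item 7: 0.23 * 0.77 = 0.1771
  Item 8: 0.3 * 0.7 = 0.21
  Item 9: 0.22 * 0.78 = 0.1716
  Item 10: 0.31 * 0.69 = 0.2139
  Item 11: 0.23 * 0.77 = 0.1771
Sum(p_i * q_i) = 0.21 + 0.2176 + 0.2139 + 0.2304 + 0.2491 + 0.1875 + 0.1771 + 0.21 + 0.1716 + 0.2139 + 0.1771 = 2.2582
KR-20 = (k/(k-1)) * (1 - Sum(p_i*q_i) / Var_total)
= (11/10) * (1 - 2.2582/4.51)
= 1.1 * 0.4993
KR-20 = 0.5492

0.5492


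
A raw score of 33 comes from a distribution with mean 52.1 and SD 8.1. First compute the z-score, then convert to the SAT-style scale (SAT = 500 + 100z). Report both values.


z = (X - mean) / SD = (33 - 52.1) / 8.1
z = -19.1 / 8.1
z = -2.358
SAT-scale = SAT = 500 + 100z
Carry z at full precision (z = -19.1 / 8.1) into the conversion:
SAT-scale = 500 + 100 * (-19.1 / 8.1) = 500 + -1910 / 8.1
SAT-scale = 500 + -235.8025
SAT-scale = 264.1975

264.1975


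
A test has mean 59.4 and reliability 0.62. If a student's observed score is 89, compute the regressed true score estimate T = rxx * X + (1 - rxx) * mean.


T_est = rxx * X + (1 - rxx) * mean
T_est = 0.62 * 89 + 0.38 * 59.4
T_est = 55.18 + 22.572
T_est = 77.752

77.752


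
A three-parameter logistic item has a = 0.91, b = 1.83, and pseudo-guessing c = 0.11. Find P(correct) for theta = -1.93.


logit = 0.91*(-1.93 - 1.83) = -3.4216
P* = 1/(1 + exp(--3.4216)) = 0.0316
P = 0.11 + (1 - 0.11) * 0.0316
P = 0.1381

0.1381


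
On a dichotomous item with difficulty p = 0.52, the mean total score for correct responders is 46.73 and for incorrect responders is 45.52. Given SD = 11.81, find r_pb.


q = 1 - p = 0.48
rpb = ((M1 - M0) / SD) * sqrt(p * q)
rpb = ((46.73 - 45.52) / 11.81) * sqrt(0.52 * 0.48)
rpb = 0.0512

0.0512


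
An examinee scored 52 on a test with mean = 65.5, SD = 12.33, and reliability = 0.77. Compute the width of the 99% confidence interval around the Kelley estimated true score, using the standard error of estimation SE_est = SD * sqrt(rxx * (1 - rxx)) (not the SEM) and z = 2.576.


True score estimate = 0.77*52 + 0.23*65.5 = 55.105
SE_est = SD * sqrt(rxx * (1 - rxx)) = 12.33 * sqrt(0.77 * 0.23) = 12.33 * sqrt(0.1771) = 5.188865
CI = T_est +/- z * SE_est, so width = 2 * z * SE_est = 2 * 2.576 * 5.188865
Width = 26.733

26.733


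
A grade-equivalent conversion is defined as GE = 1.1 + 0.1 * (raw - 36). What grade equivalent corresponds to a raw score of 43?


raw - median = 43 - 36 = 7
slope * diff = 0.1 * 7 = 0.7
GE = 1.1 + 0.7
GE = 1.8

1.8


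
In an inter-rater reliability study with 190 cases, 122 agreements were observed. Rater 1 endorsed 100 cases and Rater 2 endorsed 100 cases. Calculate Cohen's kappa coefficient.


P_o = 122/190 = 0.642105
P_e = (100*100 + 90*90) / 36100 = 0.501385
kappa = (P_o - P_e) / (1 - P_e)
kappa = (0.642105 - 0.501385) / (1 - 0.501385)
kappa = 0.2822

0.2822


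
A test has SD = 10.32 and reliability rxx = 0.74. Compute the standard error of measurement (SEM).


SEM = SD * sqrt(1 - rxx)
SEM = 10.32 * sqrt(1 - 0.74)
SEM = 10.32 * sqrt(0.26) = 10.32 * 0.509902
SEM = 5.2622

5.2622


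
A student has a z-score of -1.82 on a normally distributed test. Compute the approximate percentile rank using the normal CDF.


CDF(z) = 0.5 * (1 + erf(z/sqrt(2)))
erf(-1.2869) = -0.9312
CDF = 0.0344
Percentile rank = 0.0344 * 100 = 3.44

3.44


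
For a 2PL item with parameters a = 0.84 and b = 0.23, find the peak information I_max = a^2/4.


For 2PL, max info at theta = b = 0.23
I_max = a^2 / 4 = 0.84^2 / 4
= 0.7056 / 4
I_max = 0.1764

0.1764


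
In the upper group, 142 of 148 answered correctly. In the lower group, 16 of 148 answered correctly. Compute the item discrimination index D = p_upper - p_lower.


p_upper = 142/148 = 0.9595
p_lower = 16/148 = 0.1081
D = 0.9595 - 0.1081 = 0.8514

0.8514


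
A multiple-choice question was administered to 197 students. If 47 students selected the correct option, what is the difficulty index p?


Item difficulty p = number correct / total examinees
p = 47 / 197
p = 0.2386

0.2386


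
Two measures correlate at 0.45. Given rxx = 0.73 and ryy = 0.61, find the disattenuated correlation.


r_corrected = rxy / sqrt(rxx * ryy)
= 0.45 / sqrt(0.73 * 0.61)
= 0.45 / sqrt(0.4453)
= 0.45 / 0.667308
r_corrected = 0.6744

0.6744


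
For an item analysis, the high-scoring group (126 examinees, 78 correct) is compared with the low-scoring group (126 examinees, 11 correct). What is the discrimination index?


p_upper = 78/126 = 0.619
p_lower = 11/126 = 0.0873
D = 0.619 - 0.0873 = 0.5317

0.5317


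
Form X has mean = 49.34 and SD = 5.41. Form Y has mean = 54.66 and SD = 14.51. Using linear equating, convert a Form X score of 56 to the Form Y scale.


slope = SD_Y / SD_X = 14.51 / 5.41 ~ 2.6821
intercept = mean_Y - slope * mean_X = 54.66 - (14.51 / 5.41) * 49.34 ~ -77.6733
Y = slope * X + intercept. To avoid rounding drift from the rounded slope/intercept, evaluate the equivalent form Y = mean_Y + SD_Y * (X - mean_X) / SD_X at full precision:
Y = 54.66 + 14.51 * (56 - 49.34) / 5.41
Y = 54.66 + 14.51 * 6.66 / 5.41
Y = 54.66 + 96.6366 / 5.41
Y = 54.66 + 17.8626
Y = 72.5226

72.5226


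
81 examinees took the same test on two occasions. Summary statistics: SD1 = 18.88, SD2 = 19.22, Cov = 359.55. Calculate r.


r = cov(X,Y) / (SD_X * SD_Y)
r = 359.55 / (18.88 * 19.22)
r = 359.55 / 362.8736
r = 0.9908

0.9908


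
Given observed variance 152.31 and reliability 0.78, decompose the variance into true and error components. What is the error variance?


var_true = rxx * var_obs = 0.78 * 152.31 = 118.8018
var_error = var_obs - var_true
var_error = 152.31 - 118.8018
var_error = 33.5082

33.5082


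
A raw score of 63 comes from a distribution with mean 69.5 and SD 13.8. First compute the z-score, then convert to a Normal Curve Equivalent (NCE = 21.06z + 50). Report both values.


z = (X - mean) / SD = (63 - 69.5) / 13.8
z = -6.5 / 13.8
z = -0.471
NCE = NCE = 21.06z + 50
Carry z at full precision (z = -6.5 / 13.8) into the conversion:
NCE = 21.06 * (-6.5 / 13.8) + 50 = -136.89 / 13.8 + 50
NCE = -9.9196 + 50
NCE = 40.0804

40.0804


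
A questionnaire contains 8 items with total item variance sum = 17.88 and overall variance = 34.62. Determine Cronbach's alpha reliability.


alpha = (k/(k-1)) * (1 - sum(si^2)/s_total^2)
= (8/7) * (1 - 17.88/34.62)
alpha = 0.5526

0.5526


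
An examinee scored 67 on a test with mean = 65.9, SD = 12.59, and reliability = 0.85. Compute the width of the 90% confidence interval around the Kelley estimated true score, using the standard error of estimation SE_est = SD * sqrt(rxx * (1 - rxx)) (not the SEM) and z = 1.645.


True score estimate = 0.85*67 + 0.15*65.9 = 66.835
SE_est = SD * sqrt(rxx * (1 - rxx)) = 12.59 * sqrt(0.85 * 0.15) = 12.59 * sqrt(0.1275) = 4.495529
CI = T_est +/- z * SE_est, so width = 2 * z * SE_est = 2 * 1.645 * 4.495529
Width = 14.7903

14.7903
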